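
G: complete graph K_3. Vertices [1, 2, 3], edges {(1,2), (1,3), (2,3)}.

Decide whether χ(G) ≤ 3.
Yes, G is 3-colorable

A valid 3-coloring: color 1: [3]; color 2: [2]; color 3: [1].
(χ(G) = 3 ≤ 3.)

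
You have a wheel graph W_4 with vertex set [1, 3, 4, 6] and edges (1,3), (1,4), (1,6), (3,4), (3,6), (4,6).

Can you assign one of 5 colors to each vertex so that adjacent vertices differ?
A valid 5-coloring: color 1: [1]; color 2: [6]; color 3: [3]; color 4: [4].
(χ(G) = 4 ≤ 5.)

Yes, G is 5-colorable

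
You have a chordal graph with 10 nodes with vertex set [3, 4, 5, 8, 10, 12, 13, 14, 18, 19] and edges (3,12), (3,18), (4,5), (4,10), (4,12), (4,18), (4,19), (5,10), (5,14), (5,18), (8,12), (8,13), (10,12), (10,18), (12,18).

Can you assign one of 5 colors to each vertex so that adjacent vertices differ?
Yes, G is 5-colorable

A valid 5-coloring: color 1: [8, 14, 18, 19]; color 2: [3, 4, 13]; color 3: [5, 12]; color 4: [10].
(χ(G) = 4 ≤ 5.)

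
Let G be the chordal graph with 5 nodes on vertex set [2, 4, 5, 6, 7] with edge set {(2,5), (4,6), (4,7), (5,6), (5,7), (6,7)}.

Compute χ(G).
χ(G) = 3

Clique number ω(G) = 3 (lower bound: χ ≥ ω).
The clique on [4, 6, 7] has size 3, forcing χ ≥ 3, and the coloring below uses 3 colors, so χ(G) = 3.
A valid 3-coloring: color 1: [2, 7]; color 2: [6]; color 3: [4, 5].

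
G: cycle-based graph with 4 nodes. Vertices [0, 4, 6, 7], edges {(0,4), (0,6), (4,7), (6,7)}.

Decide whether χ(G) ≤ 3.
A valid 3-coloring: color 1: [0, 7]; color 2: [4, 6].
(χ(G) = 2 ≤ 3.)

Yes, G is 3-colorable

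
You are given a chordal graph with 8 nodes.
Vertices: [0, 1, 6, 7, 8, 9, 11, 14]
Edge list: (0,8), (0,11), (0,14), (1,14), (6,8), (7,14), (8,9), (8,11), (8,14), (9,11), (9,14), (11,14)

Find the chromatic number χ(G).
Clique number ω(G) = 4 (lower bound: χ ≥ ω).
The clique on [0, 8, 11, 14] has size 4, forcing χ ≥ 4, and the coloring below uses 4 colors, so χ(G) = 4.
A valid 4-coloring: color 1: [6, 14]; color 2: [1, 7, 8]; color 3: [11]; color 4: [0, 9].

χ(G) = 4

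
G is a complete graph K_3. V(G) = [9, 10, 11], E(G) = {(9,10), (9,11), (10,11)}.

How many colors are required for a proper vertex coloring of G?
χ(G) = 3

Clique number ω(G) = 3 (lower bound: χ ≥ ω).
The clique on [9, 10, 11] has size 3, forcing χ ≥ 3, and the coloring below uses 3 colors, so χ(G) = 3.
A valid 3-coloring: color 1: [9]; color 2: [11]; color 3: [10].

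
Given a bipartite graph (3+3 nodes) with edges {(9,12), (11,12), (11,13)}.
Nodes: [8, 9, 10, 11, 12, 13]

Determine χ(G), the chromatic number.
χ(G) = 2

Clique number ω(G) = 2 (lower bound: χ ≥ ω).
The graph is bipartite (no odd cycle), so 2 colors suffice: χ(G) = 2.
A valid 2-coloring: color 1: [8, 10, 12, 13]; color 2: [9, 11].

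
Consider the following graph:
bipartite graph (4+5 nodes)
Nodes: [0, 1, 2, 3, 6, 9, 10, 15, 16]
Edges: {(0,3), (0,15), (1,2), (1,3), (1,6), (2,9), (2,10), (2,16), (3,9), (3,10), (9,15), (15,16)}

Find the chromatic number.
Clique number ω(G) = 2 (lower bound: χ ≥ ω).
The graph is bipartite (no odd cycle), so 2 colors suffice: χ(G) = 2.
A valid 2-coloring: color 1: [2, 3, 6, 15]; color 2: [0, 1, 9, 10, 16].

χ(G) = 2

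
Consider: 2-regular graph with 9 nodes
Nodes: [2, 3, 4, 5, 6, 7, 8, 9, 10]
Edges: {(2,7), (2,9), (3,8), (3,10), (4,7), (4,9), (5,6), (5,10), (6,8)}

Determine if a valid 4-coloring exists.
Yes, G is 4-colorable

A valid 4-coloring: color 1: [2, 4, 5, 8]; color 2: [3, 6, 7, 9]; color 3: [10].
(χ(G) = 3 ≤ 4.)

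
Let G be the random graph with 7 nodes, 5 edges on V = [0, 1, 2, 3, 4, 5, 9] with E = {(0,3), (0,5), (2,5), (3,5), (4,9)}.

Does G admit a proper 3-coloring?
Yes, G is 3-colorable

A valid 3-coloring: color 1: [1, 4, 5]; color 2: [0, 2, 9]; color 3: [3].
(χ(G) = 3 ≤ 3.)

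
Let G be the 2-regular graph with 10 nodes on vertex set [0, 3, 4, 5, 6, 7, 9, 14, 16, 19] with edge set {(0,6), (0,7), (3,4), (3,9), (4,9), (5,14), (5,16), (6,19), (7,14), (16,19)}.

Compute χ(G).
χ(G) = 3

Clique number ω(G) = 3 (lower bound: χ ≥ ω).
The clique on [3, 4, 9] has size 3, forcing χ ≥ 3, and the coloring below uses 3 colors, so χ(G) = 3.
A valid 3-coloring: color 1: [3, 5, 7, 19]; color 2: [0, 4, 14, 16]; color 3: [6, 9].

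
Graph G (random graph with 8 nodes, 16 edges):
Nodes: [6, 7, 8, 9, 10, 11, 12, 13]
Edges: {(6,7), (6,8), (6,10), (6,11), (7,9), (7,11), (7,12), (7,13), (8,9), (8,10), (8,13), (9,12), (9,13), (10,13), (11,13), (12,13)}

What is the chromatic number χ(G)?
Clique number ω(G) = 4 (lower bound: χ ≥ ω).
The clique on [7, 9, 12, 13] has size 4, forcing χ ≥ 4, and the coloring below uses 4 colors, so χ(G) = 4.
A valid 4-coloring: color 1: [6, 13]; color 2: [7, 8]; color 3: [9, 10, 11]; color 4: [12].

χ(G) = 4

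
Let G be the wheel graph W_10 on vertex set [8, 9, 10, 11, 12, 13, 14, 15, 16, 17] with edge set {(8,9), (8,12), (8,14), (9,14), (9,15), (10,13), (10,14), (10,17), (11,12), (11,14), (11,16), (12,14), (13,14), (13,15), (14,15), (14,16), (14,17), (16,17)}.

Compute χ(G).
χ(G) = 4

Clique number ω(G) = 3 (lower bound: χ ≥ ω).
Odd cycle [12, 11, 16, 17, 10, 13, 15, 9, 8] needs 3 colors (χ ≥ 3).
Vertex 14 is adjacent to every vertex of [8, 9, 10, 11, 12, 13, 15, 16, 17], which already need 3 colors among themselves, so 14 needs a new color (χ ≥ 4).
The coloring below uses 4 colors, so χ(G) = 4.
A valid 4-coloring: color 1: [14]; color 2: [9, 10, 12, 16]; color 3: [8, 11, 13, 17]; color 4: [15].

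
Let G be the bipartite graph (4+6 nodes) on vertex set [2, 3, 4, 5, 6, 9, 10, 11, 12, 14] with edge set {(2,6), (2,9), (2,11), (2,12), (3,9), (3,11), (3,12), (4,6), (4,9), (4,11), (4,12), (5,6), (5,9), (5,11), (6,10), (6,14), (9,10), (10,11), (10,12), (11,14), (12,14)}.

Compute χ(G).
Clique number ω(G) = 2 (lower bound: χ ≥ ω).
The graph is bipartite (no odd cycle), so 2 colors suffice: χ(G) = 2.
A valid 2-coloring: color 1: [6, 9, 11, 12]; color 2: [2, 3, 4, 5, 10, 14].

χ(G) = 2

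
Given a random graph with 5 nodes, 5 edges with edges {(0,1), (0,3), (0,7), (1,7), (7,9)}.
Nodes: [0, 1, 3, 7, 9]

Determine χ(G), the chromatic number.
χ(G) = 3

Clique number ω(G) = 3 (lower bound: χ ≥ ω).
The clique on [0, 1, 7] has size 3, forcing χ ≥ 3, and the coloring below uses 3 colors, so χ(G) = 3.
A valid 3-coloring: color 1: [3, 7]; color 2: [0, 9]; color 3: [1].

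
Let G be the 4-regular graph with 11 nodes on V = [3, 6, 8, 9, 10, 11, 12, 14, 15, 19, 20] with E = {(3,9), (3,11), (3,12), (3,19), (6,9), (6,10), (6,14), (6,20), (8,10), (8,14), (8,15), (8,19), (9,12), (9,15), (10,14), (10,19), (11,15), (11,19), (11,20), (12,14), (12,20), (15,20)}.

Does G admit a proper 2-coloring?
No, G is not 2-colorable

The clique on vertices [3, 9, 12] has size 3 > 2, so it alone needs 3 colors.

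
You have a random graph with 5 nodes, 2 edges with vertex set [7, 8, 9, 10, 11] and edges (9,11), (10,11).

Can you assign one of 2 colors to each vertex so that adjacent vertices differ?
Yes, G is 2-colorable

A valid 2-coloring: color 1: [7, 8, 11]; color 2: [9, 10].
(χ(G) = 2 ≤ 2.)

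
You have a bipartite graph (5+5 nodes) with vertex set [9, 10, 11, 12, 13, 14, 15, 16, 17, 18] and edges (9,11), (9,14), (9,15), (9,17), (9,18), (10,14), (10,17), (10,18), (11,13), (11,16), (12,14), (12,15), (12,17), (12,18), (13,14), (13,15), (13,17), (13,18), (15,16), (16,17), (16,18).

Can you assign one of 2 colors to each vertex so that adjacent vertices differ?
A valid 2-coloring: color 1: [11, 14, 15, 17, 18]; color 2: [9, 10, 12, 13, 16].
(χ(G) = 2 ≤ 2.)

Yes, G is 2-colorable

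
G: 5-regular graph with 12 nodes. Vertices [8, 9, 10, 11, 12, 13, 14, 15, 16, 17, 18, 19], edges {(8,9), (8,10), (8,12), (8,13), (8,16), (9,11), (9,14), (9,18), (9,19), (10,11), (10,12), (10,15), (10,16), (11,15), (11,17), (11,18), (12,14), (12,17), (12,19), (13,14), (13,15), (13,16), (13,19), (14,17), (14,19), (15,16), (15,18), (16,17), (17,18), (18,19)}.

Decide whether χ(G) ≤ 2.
No, G is not 2-colorable

The clique on vertices [8, 10, 16] has size 3 > 2, so it alone needs 3 colors.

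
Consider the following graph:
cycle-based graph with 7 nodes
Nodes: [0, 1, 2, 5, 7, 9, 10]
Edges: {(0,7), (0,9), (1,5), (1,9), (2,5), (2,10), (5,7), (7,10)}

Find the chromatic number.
Clique number ω(G) = 2 (lower bound: χ ≥ ω).
Odd cycle [5, 7, 0, 9, 1] needs 3 colors (χ ≥ 3).
The coloring below uses 3 colors, so χ(G) = 3.
A valid 3-coloring: color 1: [5, 9, 10]; color 2: [1, 2, 7]; color 3: [0].

χ(G) = 3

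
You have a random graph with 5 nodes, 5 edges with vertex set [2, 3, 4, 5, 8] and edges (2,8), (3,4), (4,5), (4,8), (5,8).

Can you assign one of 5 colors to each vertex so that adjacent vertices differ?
A valid 5-coloring: color 1: [3, 8]; color 2: [2, 4]; color 3: [5].
(χ(G) = 3 ≤ 5.)

Yes, G is 5-colorable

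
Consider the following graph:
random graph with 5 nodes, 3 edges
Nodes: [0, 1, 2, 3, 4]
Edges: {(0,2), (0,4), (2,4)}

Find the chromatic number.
χ(G) = 3

Clique number ω(G) = 3 (lower bound: χ ≥ ω).
The clique on [0, 2, 4] has size 3, forcing χ ≥ 3, and the coloring below uses 3 colors, so χ(G) = 3.
A valid 3-coloring: color 1: [1, 3, 4]; color 2: [2]; color 3: [0].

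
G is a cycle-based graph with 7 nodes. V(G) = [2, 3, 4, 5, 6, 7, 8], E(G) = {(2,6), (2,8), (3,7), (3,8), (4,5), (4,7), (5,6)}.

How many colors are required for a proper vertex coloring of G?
Clique number ω(G) = 2 (lower bound: χ ≥ ω).
Odd cycle [2, 6, 5, 4, 7, 3, 8] needs 3 colors (χ ≥ 3).
The coloring below uses 3 colors, so χ(G) = 3.
A valid 3-coloring: color 1: [2, 3, 5]; color 2: [4, 6, 8]; color 3: [7].

χ(G) = 3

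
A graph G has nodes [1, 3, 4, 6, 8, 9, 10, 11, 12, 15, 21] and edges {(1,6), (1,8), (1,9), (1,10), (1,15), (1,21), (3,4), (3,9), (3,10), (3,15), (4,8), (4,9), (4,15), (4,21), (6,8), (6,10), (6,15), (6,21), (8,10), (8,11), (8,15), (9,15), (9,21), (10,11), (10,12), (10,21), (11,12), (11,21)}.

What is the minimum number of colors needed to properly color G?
χ(G) = 4

Clique number ω(G) = 4 (lower bound: χ ≥ ω).
The clique on [3, 4, 9, 15] has size 4, forcing χ ≥ 4, and the coloring below uses 4 colors, so χ(G) = 4.
A valid 4-coloring: color 1: [10, 15]; color 2: [3, 8, 12, 21]; color 3: [1, 4, 11]; color 4: [6, 9].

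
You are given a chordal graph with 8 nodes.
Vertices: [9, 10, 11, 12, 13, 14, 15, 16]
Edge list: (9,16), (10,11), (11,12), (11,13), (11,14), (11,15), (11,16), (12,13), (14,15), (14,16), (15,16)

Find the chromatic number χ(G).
Clique number ω(G) = 4 (lower bound: χ ≥ ω).
The clique on [11, 14, 15, 16] has size 4, forcing χ ≥ 4, and the coloring below uses 4 colors, so χ(G) = 4.
A valid 4-coloring: color 1: [9, 11]; color 2: [10, 13, 16]; color 3: [12, 15]; color 4: [14].

χ(G) = 4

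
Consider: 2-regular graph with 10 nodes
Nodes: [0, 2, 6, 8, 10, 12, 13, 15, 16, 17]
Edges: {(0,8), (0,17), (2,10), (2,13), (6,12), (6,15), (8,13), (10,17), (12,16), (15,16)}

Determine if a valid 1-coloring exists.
Edge (0,8) forces its endpoints to differ, so 1 color is not enough.

No, G is not 1-colorable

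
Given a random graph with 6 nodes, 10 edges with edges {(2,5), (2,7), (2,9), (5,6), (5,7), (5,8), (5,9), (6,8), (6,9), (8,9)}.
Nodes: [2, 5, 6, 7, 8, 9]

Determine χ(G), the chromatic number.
Clique number ω(G) = 4 (lower bound: χ ≥ ω).
The clique on [5, 6, 8, 9] has size 4, forcing χ ≥ 4, and the coloring below uses 4 colors, so χ(G) = 4.
A valid 4-coloring: color 1: [5]; color 2: [7, 9]; color 3: [2, 8]; color 4: [6].

χ(G) = 4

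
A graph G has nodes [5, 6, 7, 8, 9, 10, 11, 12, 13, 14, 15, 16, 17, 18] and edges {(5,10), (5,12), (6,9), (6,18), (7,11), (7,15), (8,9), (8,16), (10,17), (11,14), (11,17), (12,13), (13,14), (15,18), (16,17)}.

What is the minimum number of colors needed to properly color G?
χ(G) = 3

Clique number ω(G) = 2 (lower bound: χ ≥ ω).
Odd cycle [15, 18, 6, 9, 8, 16, 17, 11, 7] needs 3 colors (χ ≥ 3).
The coloring below uses 3 colors, so χ(G) = 3.
A valid 3-coloring: color 1: [5, 9, 11, 13, 16, 18]; color 2: [6, 8, 12, 14, 15, 17]; color 3: [7, 10].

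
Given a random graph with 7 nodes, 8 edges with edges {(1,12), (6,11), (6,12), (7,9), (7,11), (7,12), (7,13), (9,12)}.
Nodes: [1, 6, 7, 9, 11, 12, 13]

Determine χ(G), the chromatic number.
Clique number ω(G) = 3 (lower bound: χ ≥ ω).
The clique on [7, 9, 12] has size 3, forcing χ ≥ 3, and the coloring below uses 3 colors, so χ(G) = 3.
A valid 3-coloring: color 1: [1, 6, 7]; color 2: [11, 12, 13]; color 3: [9].

χ(G) = 3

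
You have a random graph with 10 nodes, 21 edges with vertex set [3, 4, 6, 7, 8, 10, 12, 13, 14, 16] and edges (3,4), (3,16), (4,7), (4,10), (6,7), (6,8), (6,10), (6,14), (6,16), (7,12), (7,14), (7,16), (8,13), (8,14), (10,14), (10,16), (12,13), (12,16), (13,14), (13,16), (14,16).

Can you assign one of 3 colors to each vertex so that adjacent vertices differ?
The clique on vertices [6, 10, 14, 16] has size 4 > 3, so it alone needs 4 colors.

No, G is not 3-colorable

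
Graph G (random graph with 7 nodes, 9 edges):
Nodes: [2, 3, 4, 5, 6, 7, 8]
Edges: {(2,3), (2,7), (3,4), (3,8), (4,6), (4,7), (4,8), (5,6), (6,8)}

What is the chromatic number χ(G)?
χ(G) = 3

Clique number ω(G) = 3 (lower bound: χ ≥ ω).
The clique on [3, 4, 8] has size 3, forcing χ ≥ 3, and the coloring below uses 3 colors, so χ(G) = 3.
A valid 3-coloring: color 1: [2, 4, 5]; color 2: [3, 6, 7]; color 3: [8].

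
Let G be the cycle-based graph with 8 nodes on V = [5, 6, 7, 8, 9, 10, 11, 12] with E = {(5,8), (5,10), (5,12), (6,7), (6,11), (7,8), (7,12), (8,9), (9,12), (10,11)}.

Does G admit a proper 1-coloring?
Edge (5,8) forces its endpoints to differ, so 1 color is not enough.

No, G is not 1-colorable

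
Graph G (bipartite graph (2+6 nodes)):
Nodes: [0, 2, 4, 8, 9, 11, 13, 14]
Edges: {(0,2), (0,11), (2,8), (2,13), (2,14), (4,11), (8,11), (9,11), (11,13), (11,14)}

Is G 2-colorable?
A valid 2-coloring: color 1: [2, 11]; color 2: [0, 4, 8, 9, 13, 14].
(χ(G) = 2 ≤ 2.)

Yes, G is 2-colorable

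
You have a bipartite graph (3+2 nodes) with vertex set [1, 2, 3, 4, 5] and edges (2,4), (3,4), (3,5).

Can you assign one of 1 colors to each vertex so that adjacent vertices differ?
No, G is not 1-colorable

Edge (2,4) forces its endpoints to differ, so 1 color is not enough.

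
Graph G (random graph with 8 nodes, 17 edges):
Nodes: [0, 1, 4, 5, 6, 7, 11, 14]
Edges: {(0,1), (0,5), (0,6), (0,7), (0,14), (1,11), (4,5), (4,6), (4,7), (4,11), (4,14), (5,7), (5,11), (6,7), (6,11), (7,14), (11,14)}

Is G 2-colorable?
The clique on vertices [0, 5, 7] has size 3 > 2, so it alone needs 3 colors.

No, G is not 2-colorable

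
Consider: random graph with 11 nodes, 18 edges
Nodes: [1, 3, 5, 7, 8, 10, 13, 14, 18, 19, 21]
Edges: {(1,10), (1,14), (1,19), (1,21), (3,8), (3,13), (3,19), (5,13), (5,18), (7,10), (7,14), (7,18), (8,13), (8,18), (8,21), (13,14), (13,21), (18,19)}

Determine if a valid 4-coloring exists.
Yes, G is 4-colorable

A valid 4-coloring: color 1: [1, 13, 18]; color 2: [5, 7, 8, 19]; color 3: [3, 10, 14, 21].
(χ(G) = 3 ≤ 4.)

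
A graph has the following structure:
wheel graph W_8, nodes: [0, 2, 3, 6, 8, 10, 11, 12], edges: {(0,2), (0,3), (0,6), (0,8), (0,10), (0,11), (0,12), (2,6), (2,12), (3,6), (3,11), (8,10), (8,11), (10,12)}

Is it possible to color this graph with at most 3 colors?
Odd cycle [8, 11, 3, 6, 2, 12, 10] needs 3 colors (χ ≥ 3).
Vertex 0 is adjacent to every vertex of [2, 3, 6, 8, 10, 11, 12], which already need 3 colors among themselves, so 0 needs a new color (χ ≥ 4).
Hence χ(G) ≥ 4 > 3, so no proper 3-coloring exists.

No, G is not 3-colorable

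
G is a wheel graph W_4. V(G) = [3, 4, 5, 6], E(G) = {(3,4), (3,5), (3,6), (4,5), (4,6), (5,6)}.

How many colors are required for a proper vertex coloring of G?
χ(G) = 4

Clique number ω(G) = 4 (lower bound: χ ≥ ω).
The clique on [3, 4, 5, 6] has size 4, forcing χ ≥ 4, and the coloring below uses 4 colors, so χ(G) = 4.
A valid 4-coloring: color 1: [3]; color 2: [4]; color 3: [6]; color 4: [5].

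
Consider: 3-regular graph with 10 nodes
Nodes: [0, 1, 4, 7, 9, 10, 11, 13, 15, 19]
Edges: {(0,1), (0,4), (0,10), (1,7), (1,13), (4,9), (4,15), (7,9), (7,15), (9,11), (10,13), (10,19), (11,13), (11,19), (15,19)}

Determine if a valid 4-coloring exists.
A valid 4-coloring: color 1: [1, 10, 11, 15]; color 2: [4, 7, 13, 19]; color 3: [0, 9].
(χ(G) = 3 ≤ 4.)

Yes, G is 4-colorable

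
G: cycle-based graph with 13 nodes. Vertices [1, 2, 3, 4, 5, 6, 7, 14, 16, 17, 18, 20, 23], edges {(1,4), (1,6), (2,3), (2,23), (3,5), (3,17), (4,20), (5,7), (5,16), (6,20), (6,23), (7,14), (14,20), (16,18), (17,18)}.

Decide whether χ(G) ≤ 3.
A valid 3-coloring: color 1: [1, 3, 7, 16, 20, 23]; color 2: [2, 4, 5, 6, 14, 17]; color 3: [18].
(χ(G) = 3 ≤ 3.)

Yes, G is 3-colorable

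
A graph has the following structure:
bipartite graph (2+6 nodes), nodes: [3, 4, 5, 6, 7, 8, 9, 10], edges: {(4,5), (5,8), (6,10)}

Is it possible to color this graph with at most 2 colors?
A valid 2-coloring: color 1: [3, 5, 6, 7, 9]; color 2: [4, 8, 10].
(χ(G) = 2 ≤ 2.)

Yes, G is 2-colorable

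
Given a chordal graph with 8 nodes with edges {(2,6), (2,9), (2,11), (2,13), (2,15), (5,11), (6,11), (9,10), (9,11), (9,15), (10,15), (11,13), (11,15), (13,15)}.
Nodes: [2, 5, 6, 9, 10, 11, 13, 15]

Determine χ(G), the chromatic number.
Clique number ω(G) = 4 (lower bound: χ ≥ ω).
The clique on [2, 9, 11, 15] has size 4, forcing χ ≥ 4, and the coloring below uses 4 colors, so χ(G) = 4.
A valid 4-coloring: color 1: [10, 11]; color 2: [2, 5]; color 3: [6, 15]; color 4: [9, 13].

χ(G) = 4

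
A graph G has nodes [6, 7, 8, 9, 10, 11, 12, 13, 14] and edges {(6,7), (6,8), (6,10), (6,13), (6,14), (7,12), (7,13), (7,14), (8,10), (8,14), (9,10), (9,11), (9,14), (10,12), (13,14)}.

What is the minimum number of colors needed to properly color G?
Clique number ω(G) = 4 (lower bound: χ ≥ ω).
The clique on [6, 7, 13, 14] has size 4, forcing χ ≥ 4, and the coloring below uses 4 colors, so χ(G) = 4.
A valid 4-coloring: color 1: [6, 9, 12]; color 2: [10, 11, 14]; color 3: [7, 8]; color 4: [13].

χ(G) = 4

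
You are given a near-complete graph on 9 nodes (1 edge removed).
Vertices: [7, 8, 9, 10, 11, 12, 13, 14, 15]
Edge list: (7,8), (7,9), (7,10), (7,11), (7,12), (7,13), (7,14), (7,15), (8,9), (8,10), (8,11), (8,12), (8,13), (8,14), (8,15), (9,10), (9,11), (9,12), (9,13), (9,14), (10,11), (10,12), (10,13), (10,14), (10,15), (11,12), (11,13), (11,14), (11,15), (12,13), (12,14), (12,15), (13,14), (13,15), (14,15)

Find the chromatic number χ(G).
Clique number ω(G) = 8 (lower bound: χ ≥ ω).
The clique on [7, 8, 9, 10, 11, 12, 13, 14] has size 8, forcing χ ≥ 8, and the coloring below uses 8 colors, so χ(G) = 8.
A valid 8-coloring: color 1: [14]; color 2: [10]; color 3: [8]; color 4: [11]; color 5: [7]; color 6: [12]; color 7: [13]; color 8: [9, 15].

χ(G) = 8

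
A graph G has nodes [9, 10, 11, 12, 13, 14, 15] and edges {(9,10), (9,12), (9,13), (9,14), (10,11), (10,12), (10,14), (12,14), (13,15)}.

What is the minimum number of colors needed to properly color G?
Clique number ω(G) = 4 (lower bound: χ ≥ ω).
The clique on [9, 10, 12, 14] has size 4, forcing χ ≥ 4, and the coloring below uses 4 colors, so χ(G) = 4.
A valid 4-coloring: color 1: [9, 11, 15]; color 2: [10, 13]; color 3: [12]; color 4: [14].

χ(G) = 4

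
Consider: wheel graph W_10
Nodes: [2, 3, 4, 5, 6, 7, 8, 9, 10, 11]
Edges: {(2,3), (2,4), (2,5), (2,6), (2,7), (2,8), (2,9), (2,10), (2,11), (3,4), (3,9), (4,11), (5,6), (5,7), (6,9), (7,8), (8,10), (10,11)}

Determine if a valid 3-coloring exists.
Odd cycle [11, 4, 3, 9, 6, 5, 7, 8, 10] needs 3 colors (χ ≥ 3).
Vertex 2 is adjacent to every vertex of [3, 4, 5, 6, 7, 8, 9, 10, 11], which already need 3 colors among themselves, so 2 needs a new color (χ ≥ 4).
Hence χ(G) ≥ 4 > 3, so no proper 3-coloring exists.

No, G is not 3-colorable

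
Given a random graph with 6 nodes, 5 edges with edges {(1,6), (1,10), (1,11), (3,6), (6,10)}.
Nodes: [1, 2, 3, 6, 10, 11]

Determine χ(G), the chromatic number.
Clique number ω(G) = 3 (lower bound: χ ≥ ω).
The clique on [1, 6, 10] has size 3, forcing χ ≥ 3, and the coloring below uses 3 colors, so χ(G) = 3.
A valid 3-coloring: color 1: [2, 6, 11]; color 2: [1, 3]; color 3: [10].

χ(G) = 3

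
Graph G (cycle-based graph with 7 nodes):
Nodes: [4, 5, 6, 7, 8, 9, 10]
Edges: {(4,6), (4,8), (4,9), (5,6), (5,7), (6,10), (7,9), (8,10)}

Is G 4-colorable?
A valid 4-coloring: color 1: [6, 7, 8]; color 2: [4, 5, 10]; color 3: [9].
(χ(G) = 3 ≤ 4.)

Yes, G is 4-colorable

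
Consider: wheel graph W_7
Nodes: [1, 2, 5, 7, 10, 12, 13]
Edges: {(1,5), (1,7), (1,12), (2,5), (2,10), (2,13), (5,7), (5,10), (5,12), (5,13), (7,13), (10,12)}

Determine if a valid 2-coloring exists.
No, G is not 2-colorable

The clique on vertices [1, 5, 12] has size 3 > 2, so it alone needs 3 colors.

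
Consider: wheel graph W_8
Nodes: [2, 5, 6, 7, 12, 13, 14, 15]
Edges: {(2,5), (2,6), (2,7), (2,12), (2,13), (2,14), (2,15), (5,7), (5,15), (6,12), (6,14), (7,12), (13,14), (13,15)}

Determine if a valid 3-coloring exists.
Odd cycle [7, 5, 15, 13, 14, 6, 12] needs 3 colors (χ ≥ 3).
Vertex 2 is adjacent to every vertex of [5, 6, 7, 12, 13, 14, 15], which already need 3 colors among themselves, so 2 needs a new color (χ ≥ 4).
Hence χ(G) ≥ 4 > 3, so no proper 3-coloring exists.

No, G is not 3-colorable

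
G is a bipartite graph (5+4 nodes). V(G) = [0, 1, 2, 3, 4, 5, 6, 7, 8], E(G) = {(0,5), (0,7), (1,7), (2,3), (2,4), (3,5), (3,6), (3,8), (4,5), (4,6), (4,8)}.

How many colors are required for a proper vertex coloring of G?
Clique number ω(G) = 2 (lower bound: χ ≥ ω).
The graph is bipartite (no odd cycle), so 2 colors suffice: χ(G) = 2.
A valid 2-coloring: color 1: [0, 1, 3, 4]; color 2: [2, 5, 6, 7, 8].

χ(G) = 2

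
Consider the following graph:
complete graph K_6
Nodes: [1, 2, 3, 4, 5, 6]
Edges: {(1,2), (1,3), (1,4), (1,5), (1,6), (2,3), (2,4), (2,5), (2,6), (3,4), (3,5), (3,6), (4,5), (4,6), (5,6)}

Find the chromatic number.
χ(G) = 6

Clique number ω(G) = 6 (lower bound: χ ≥ ω).
The clique on [1, 2, 3, 4, 5, 6] has size 6, forcing χ ≥ 6, and the coloring below uses 6 colors, so χ(G) = 6.
A valid 6-coloring: color 1: [2]; color 2: [5]; color 3: [3]; color 4: [6]; color 5: [4]; color 6: [1].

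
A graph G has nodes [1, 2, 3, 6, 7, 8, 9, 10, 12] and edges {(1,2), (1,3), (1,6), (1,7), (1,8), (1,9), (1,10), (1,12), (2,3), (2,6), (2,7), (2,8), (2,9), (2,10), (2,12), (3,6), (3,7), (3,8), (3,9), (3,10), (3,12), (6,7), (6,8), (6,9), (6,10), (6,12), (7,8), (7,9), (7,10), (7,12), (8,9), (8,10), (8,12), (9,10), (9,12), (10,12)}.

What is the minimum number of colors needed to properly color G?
Clique number ω(G) = 9 (lower bound: χ ≥ ω).
The clique on [1, 2, 3, 6, 7, 8, 9, 10, 12] has size 9, forcing χ ≥ 9, and the coloring below uses 9 colors, so χ(G) = 9.
A valid 9-coloring: color 1: [9]; color 2: [10]; color 3: [1]; color 4: [2]; color 5: [12]; color 6: [7]; color 7: [6]; color 8: [3]; color 9: [8].

χ(G) = 9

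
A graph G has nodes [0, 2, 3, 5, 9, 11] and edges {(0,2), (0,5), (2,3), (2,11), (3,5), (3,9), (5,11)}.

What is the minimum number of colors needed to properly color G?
χ(G) = 2

Clique number ω(G) = 2 (lower bound: χ ≥ ω).
The graph is bipartite (no odd cycle), so 2 colors suffice: χ(G) = 2.
A valid 2-coloring: color 1: [2, 5, 9]; color 2: [0, 3, 11].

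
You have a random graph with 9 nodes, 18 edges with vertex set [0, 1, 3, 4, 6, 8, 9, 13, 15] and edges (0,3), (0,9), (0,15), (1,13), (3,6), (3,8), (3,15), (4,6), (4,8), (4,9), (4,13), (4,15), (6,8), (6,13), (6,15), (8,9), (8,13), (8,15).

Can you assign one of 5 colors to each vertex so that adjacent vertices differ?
A valid 5-coloring: color 1: [0, 1, 8]; color 2: [9, 13, 15]; color 3: [6]; color 4: [3, 4].
(χ(G) = 4 ≤ 5.)

Yes, G is 5-colorable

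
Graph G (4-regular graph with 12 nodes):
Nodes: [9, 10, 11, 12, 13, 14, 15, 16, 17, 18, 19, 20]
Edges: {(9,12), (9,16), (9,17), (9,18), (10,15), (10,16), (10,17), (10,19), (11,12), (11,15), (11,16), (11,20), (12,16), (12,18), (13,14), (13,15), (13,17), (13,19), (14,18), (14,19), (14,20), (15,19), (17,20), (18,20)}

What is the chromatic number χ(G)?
Clique number ω(G) = 3 (lower bound: χ ≥ ω).
Suppose a proper 3-coloring c exists. The clique [9, 12, 16] takes 3 distinct colors; by symmetry let c(9) = 1, c(12) = 2, c(16) = 3.
- Vertex 11: neighbors [12, 16] already have colors [2, 3] ⇒ c(11) = 1.
- Vertex 18: neighbors [9, 12] already have colors [1, 2] ⇒ c(18) = 3.
- Vertex 20: neighbors [11, 18] already have colors [1, 3] ⇒ c(20) = 2.
- Vertex 14: neighbors [20, 18] already have colors [2, 3] ⇒ c(14) = 1.
- Vertex 17: neighbors [9, 20] already have colors [1, 2] ⇒ c(17) = 3.
- Vertex 13: neighbors [14, 17] already have colors [1, 3] ⇒ c(13) = 2.
- Vertex 15: neighbors [11, 13] already have colors [1, 2] ⇒ c(15) = 3.
- Vertex 19: neighbors [14, 13, 15] already have colors [1, 2, 3] — all 3 colors blocked. Contradiction.
The forced assignments end in a contradiction, so G has no proper 3-coloring (χ ≥ 4).
The coloring below uses 4 colors, so χ(G) = 4.
A valid 4-coloring: color 1: [12, 14, 15, 17]; color 2: [10, 11, 13, 18]; color 3: [16, 19, 20]; color 4: [9].

χ(G) = 4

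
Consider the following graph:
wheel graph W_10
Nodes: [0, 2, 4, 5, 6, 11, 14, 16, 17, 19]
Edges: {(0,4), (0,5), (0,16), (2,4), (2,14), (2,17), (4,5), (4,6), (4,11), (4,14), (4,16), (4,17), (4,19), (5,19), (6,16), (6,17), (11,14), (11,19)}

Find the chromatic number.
Clique number ω(G) = 3 (lower bound: χ ≥ ω).
Odd cycle [16, 6, 17, 2, 14, 11, 19, 5, 0] needs 3 colors (χ ≥ 3).
Vertex 4 is adjacent to every vertex of [0, 2, 5, 6, 11, 14, 16, 17, 19], which already need 3 colors among themselves, so 4 needs a new color (χ ≥ 4).
The coloring below uses 4 colors, so χ(G) = 4.
A valid 4-coloring: color 1: [4]; color 2: [5, 14, 16, 17]; color 3: [0, 2, 6, 11]; color 4: [19].

χ(G) = 4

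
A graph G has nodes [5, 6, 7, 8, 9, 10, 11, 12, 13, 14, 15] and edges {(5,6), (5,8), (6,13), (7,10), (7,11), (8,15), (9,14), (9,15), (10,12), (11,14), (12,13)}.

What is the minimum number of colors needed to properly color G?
Clique number ω(G) = 2 (lower bound: χ ≥ ω).
Odd cycle [13, 6, 5, 8, 15, 9, 14, 11, 7, 10, 12] needs 3 colors (χ ≥ 3).
The coloring below uses 3 colors, so χ(G) = 3.
A valid 3-coloring: color 1: [5, 10, 13, 14, 15]; color 2: [6, 8, 9, 11, 12]; color 3: [7].

χ(G) = 3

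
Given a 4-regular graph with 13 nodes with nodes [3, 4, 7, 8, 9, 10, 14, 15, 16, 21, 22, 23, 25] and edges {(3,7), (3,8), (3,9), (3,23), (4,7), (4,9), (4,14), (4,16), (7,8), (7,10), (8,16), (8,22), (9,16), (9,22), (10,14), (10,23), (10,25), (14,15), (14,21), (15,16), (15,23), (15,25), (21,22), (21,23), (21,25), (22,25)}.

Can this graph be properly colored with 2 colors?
No, G is not 2-colorable

The clique on vertices [3, 7, 8] has size 3 > 2, so it alone needs 3 colors.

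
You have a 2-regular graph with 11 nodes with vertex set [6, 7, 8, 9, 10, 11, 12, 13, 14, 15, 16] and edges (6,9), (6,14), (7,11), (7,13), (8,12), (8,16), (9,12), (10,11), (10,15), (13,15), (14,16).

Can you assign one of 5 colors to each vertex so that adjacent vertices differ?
A valid 5-coloring: color 1: [6, 10, 12, 13, 16]; color 2: [7, 8, 9, 14, 15]; color 3: [11].
(χ(G) = 3 ≤ 5.)

Yes, G is 5-colorable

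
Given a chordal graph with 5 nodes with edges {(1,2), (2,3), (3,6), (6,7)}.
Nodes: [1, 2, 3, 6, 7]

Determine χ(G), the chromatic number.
χ(G) = 2

Clique number ω(G) = 2 (lower bound: χ ≥ ω).
The graph is bipartite (no odd cycle), so 2 colors suffice: χ(G) = 2.
A valid 2-coloring: color 1: [2, 6]; color 2: [1, 3, 7].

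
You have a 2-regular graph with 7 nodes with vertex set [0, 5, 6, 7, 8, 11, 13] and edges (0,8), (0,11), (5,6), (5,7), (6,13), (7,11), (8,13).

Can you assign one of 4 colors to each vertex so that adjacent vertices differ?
Yes, G is 4-colorable

A valid 4-coloring: color 1: [0, 5, 13]; color 2: [6, 7, 8]; color 3: [11].
(χ(G) = 3 ≤ 4.)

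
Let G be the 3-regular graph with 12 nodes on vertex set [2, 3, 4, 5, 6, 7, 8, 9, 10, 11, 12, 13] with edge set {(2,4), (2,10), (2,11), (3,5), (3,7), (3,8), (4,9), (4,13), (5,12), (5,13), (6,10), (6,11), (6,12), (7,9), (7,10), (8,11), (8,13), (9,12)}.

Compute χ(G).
Clique number ω(G) = 2 (lower bound: χ ≥ ω).
Odd cycle [9, 4, 13, 5, 12] needs 3 colors (χ ≥ 3).
The coloring below uses 3 colors, so χ(G) = 3.
A valid 3-coloring: color 1: [2, 5, 6, 8, 9]; color 2: [3, 4, 10, 11, 12]; color 3: [7, 13].

χ(G) = 3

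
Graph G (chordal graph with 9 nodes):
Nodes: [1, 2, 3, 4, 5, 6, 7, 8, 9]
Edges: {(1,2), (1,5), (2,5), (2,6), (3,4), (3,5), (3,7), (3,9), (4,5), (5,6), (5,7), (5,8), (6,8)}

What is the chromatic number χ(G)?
Clique number ω(G) = 3 (lower bound: χ ≥ ω).
The clique on [1, 2, 5] has size 3, forcing χ ≥ 3, and the coloring below uses 3 colors, so χ(G) = 3.
A valid 3-coloring: color 1: [5, 9]; color 2: [2, 3, 8]; color 3: [1, 4, 6, 7].

χ(G) = 3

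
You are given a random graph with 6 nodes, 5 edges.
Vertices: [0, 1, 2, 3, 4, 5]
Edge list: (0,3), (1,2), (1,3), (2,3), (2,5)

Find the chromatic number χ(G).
χ(G) = 3

Clique number ω(G) = 3 (lower bound: χ ≥ ω).
The clique on [1, 2, 3] has size 3, forcing χ ≥ 3, and the coloring below uses 3 colors, so χ(G) = 3.
A valid 3-coloring: color 1: [3, 4, 5]; color 2: [0, 2]; color 3: [1].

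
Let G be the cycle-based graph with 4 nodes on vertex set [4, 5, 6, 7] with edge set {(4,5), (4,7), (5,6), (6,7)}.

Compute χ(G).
χ(G) = 2

Clique number ω(G) = 2 (lower bound: χ ≥ ω).
The graph is bipartite (no odd cycle), so 2 colors suffice: χ(G) = 2.
A valid 2-coloring: color 1: [5, 7]; color 2: [4, 6].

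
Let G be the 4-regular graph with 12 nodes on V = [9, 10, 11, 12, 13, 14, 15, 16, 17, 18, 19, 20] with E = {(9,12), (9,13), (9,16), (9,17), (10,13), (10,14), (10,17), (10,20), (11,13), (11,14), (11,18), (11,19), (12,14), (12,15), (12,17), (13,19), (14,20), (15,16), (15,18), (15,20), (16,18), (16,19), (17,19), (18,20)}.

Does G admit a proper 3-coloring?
A valid 3-coloring: color 1: [9, 10, 15, 19]; color 2: [11, 12, 16, 20]; color 3: [13, 14, 17, 18].
(χ(G) = 3 ≤ 3.)

Yes, G is 3-colorable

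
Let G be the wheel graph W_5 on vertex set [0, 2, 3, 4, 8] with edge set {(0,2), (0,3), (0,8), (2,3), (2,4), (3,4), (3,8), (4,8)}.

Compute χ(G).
Clique number ω(G) = 3 (lower bound: χ ≥ ω).
The clique on [0, 3, 8] has size 3, forcing χ ≥ 3, and the coloring below uses 3 colors, so χ(G) = 3.
A valid 3-coloring: color 1: [3]; color 2: [2, 8]; color 3: [0, 4].

χ(G) = 3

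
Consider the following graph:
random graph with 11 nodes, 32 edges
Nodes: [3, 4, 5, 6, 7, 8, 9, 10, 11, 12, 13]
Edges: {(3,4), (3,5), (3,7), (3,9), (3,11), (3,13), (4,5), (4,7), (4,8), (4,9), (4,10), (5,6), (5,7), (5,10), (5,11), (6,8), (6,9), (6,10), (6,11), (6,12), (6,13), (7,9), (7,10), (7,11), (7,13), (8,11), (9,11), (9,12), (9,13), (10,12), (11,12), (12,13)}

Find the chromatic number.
χ(G) = 5

Clique number ω(G) = 4 (lower bound: χ ≥ ω).
Suppose a proper 4-coloring c exists. The clique [3, 4, 5, 7] takes 4 distinct colors; by symmetry let c(3) = 1, c(4) = 2, c(5) = 3, c(7) = 4.
- Vertex 9: neighbors [3, 4, 7] already have colors [1, 2, 4] ⇒ c(9) = 3.
- Vertex 11: neighbors [3, 5, 7] already have colors [1, 3, 4] ⇒ c(11) = 2.
- Vertex 10: neighbors [4, 5, 7] already have colors [2, 3, 4] ⇒ c(10) = 1.
- Vertex 6: neighbors [10, 11, 5] already have colors [1, 2, 3] ⇒ c(6) = 4.
- Vertex 12: neighbors [10, 11, 9, 6] already have colors [1, 2, 3, 4] — all 4 colors blocked. Contradiction.
The forced assignments end in a contradiction, so G has no proper 4-coloring (χ ≥ 5).
The coloring below uses 5 colors, so χ(G) = 5.
A valid 5-coloring: color 1: [6, 7]; color 2: [4, 11, 13]; color 3: [5, 8, 9]; color 4: [3, 10]; color 5: [12].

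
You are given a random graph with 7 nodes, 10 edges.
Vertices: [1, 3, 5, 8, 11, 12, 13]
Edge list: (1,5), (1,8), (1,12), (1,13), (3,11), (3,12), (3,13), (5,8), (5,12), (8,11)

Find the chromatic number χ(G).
χ(G) = 3

Clique number ω(G) = 3 (lower bound: χ ≥ ω).
The clique on [1, 5, 8] has size 3, forcing χ ≥ 3, and the coloring below uses 3 colors, so χ(G) = 3.
A valid 3-coloring: color 1: [1, 3]; color 2: [8, 12, 13]; color 3: [5, 11].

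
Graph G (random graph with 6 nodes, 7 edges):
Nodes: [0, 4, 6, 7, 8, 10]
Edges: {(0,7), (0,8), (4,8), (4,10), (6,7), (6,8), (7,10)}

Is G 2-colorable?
Odd cycle [0, 7, 10, 4, 8] needs 3 colors (χ ≥ 3).
Hence χ(G) ≥ 3 > 2, so no proper 2-coloring exists.

No, G is not 2-colorable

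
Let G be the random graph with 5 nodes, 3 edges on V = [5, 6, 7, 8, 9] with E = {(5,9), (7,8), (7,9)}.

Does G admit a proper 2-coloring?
A valid 2-coloring: color 1: [5, 6, 7]; color 2: [8, 9].
(χ(G) = 2 ≤ 2.)

Yes, G is 2-colorable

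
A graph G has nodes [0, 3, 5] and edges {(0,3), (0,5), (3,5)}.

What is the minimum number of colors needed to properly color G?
χ(G) = 3

Clique number ω(G) = 3 (lower bound: χ ≥ ω).
The clique on [0, 3, 5] has size 3, forcing χ ≥ 3, and the coloring below uses 3 colors, so χ(G) = 3.
A valid 3-coloring: color 1: [3]; color 2: [5]; color 3: [0].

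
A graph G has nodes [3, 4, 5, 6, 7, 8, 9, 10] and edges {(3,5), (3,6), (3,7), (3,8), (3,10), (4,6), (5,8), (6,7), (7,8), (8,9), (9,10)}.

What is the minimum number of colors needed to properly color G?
χ(G) = 3

Clique number ω(G) = 3 (lower bound: χ ≥ ω).
The clique on [3, 5, 8] has size 3, forcing χ ≥ 3, and the coloring below uses 3 colors, so χ(G) = 3.
A valid 3-coloring: color 1: [3, 4, 9]; color 2: [6, 8, 10]; color 3: [5, 7].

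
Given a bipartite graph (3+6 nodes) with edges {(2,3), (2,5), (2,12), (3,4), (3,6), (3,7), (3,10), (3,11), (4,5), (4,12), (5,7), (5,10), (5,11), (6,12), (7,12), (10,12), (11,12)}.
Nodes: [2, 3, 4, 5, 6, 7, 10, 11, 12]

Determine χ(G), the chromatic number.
χ(G) = 2

Clique number ω(G) = 2 (lower bound: χ ≥ ω).
The graph is bipartite (no odd cycle), so 2 colors suffice: χ(G) = 2.
A valid 2-coloring: color 1: [3, 5, 12]; color 2: [2, 4, 6, 7, 10, 11].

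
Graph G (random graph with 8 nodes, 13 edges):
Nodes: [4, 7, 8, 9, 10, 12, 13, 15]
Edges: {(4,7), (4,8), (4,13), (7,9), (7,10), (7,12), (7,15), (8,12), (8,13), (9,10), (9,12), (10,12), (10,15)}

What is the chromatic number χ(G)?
χ(G) = 4

Clique number ω(G) = 4 (lower bound: χ ≥ ω).
The clique on [7, 9, 10, 12] has size 4, forcing χ ≥ 4, and the coloring below uses 4 colors, so χ(G) = 4.
A valid 4-coloring: color 1: [7, 8]; color 2: [12, 13, 15]; color 3: [4, 10]; color 4: [9].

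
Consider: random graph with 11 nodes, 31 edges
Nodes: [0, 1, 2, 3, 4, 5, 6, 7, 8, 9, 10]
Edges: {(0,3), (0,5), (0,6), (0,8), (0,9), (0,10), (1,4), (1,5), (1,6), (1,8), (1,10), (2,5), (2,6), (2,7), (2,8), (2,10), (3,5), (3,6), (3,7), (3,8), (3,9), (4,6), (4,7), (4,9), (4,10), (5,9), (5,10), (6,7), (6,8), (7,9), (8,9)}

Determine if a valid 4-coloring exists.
Yes, G is 4-colorable

A valid 4-coloring: color 1: [6, 9, 10]; color 2: [0, 1, 7]; color 3: [4, 5, 8]; color 4: [2, 3].
(χ(G) = 4 ≤ 4.)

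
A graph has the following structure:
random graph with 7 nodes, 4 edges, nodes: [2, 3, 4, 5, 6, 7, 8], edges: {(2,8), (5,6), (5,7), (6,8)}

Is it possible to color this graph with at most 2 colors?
Yes, G is 2-colorable

A valid 2-coloring: color 1: [2, 3, 4, 6, 7]; color 2: [5, 8].
(χ(G) = 2 ≤ 2.)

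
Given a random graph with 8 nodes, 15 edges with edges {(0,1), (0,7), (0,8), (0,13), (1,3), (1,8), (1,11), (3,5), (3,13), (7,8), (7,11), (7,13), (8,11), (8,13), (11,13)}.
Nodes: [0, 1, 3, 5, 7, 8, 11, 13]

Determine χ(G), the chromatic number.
Clique number ω(G) = 4 (lower bound: χ ≥ ω).
The clique on [0, 7, 8, 13] has size 4, forcing χ ≥ 4, and the coloring below uses 4 colors, so χ(G) = 4.
A valid 4-coloring: color 1: [1, 5, 13]; color 2: [3, 8]; color 3: [0, 11]; color 4: [7].

χ(G) = 4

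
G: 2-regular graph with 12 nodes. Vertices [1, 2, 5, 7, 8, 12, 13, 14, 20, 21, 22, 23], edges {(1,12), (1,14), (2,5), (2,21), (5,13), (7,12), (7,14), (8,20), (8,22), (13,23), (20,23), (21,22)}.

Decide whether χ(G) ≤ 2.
A valid 2-coloring: color 1: [2, 12, 13, 14, 20, 22]; color 2: [1, 5, 7, 8, 21, 23].
(χ(G) = 2 ≤ 2.)

Yes, G is 2-colorable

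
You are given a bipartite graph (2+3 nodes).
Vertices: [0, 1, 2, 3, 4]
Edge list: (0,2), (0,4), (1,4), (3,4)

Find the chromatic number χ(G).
Clique number ω(G) = 2 (lower bound: χ ≥ ω).
The graph is bipartite (no odd cycle), so 2 colors suffice: χ(G) = 2.
A valid 2-coloring: color 1: [2, 4]; color 2: [0, 1, 3].

χ(G) = 2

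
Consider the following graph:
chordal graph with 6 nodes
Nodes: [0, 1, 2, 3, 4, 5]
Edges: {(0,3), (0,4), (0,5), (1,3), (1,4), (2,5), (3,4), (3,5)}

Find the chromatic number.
χ(G) = 3

Clique number ω(G) = 3 (lower bound: χ ≥ ω).
The clique on [0, 3, 4] has size 3, forcing χ ≥ 3, and the coloring below uses 3 colors, so χ(G) = 3.
A valid 3-coloring: color 1: [2, 3]; color 2: [4, 5]; color 3: [0, 1].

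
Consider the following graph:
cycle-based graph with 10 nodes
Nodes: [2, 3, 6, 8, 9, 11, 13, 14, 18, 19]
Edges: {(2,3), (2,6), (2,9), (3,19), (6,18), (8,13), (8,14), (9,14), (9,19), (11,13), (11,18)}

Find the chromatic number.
Clique number ω(G) = 2 (lower bound: χ ≥ ω).
The graph is bipartite (no odd cycle), so 2 colors suffice: χ(G) = 2.
A valid 2-coloring: color 1: [2, 13, 14, 18, 19]; color 2: [3, 6, 8, 9, 11].

χ(G) = 2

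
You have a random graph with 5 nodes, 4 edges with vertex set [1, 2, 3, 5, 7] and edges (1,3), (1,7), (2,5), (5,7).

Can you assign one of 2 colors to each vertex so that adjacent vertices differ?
Yes, G is 2-colorable

A valid 2-coloring: color 1: [1, 5]; color 2: [2, 3, 7].
(χ(G) = 2 ≤ 2.)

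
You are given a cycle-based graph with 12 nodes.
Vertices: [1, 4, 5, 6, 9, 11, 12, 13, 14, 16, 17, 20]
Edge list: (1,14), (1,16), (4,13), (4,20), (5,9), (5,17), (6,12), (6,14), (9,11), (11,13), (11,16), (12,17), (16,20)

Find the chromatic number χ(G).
χ(G) = 3

Clique number ω(G) = 2 (lower bound: χ ≥ ω).
Odd cycle [20, 4, 13, 11, 16] needs 3 colors (χ ≥ 3).
The coloring below uses 3 colors, so χ(G) = 3.
A valid 3-coloring: color 1: [4, 9, 14, 16, 17]; color 2: [1, 5, 6, 11, 20]; color 3: [12, 13].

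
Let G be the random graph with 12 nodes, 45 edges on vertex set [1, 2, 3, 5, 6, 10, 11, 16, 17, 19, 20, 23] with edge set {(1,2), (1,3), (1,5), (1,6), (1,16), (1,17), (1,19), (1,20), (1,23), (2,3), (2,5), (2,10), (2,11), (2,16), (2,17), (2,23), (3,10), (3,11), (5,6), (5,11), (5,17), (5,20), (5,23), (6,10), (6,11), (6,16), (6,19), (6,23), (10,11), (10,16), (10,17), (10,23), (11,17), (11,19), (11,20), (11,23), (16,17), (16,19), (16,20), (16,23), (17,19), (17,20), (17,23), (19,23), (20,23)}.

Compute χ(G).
χ(G) = 6

Clique number ω(G) = 5 (lower bound: χ ≥ ω).
Odd cycle [10, 11, 5, 1, 16] needs 3 colors (χ ≥ 3).
Vertex 2 is adjacent to every vertex of [1, 5, 10, 11, 16], which already need 3 colors among themselves, so 2 needs a new color (χ ≥ 4).
Vertex 17 is adjacent to every vertex of [1, 2, 5, 10, 11, 16], which already need 4 colors among themselves, so 17 needs a new color (χ ≥ 5).
Vertex 23 is adjacent to every vertex of [1, 2, 5, 10, 11, 16, 17], which already need 5 colors among themselves, so 23 needs a new color (χ ≥ 6).
The coloring below uses 6 colors, so χ(G) = 6.
A valid 6-coloring: color 1: [3, 23]; color 2: [6, 17]; color 3: [11, 16]; color 4: [2, 19, 20]; color 5: [1, 10]; color 6: [5].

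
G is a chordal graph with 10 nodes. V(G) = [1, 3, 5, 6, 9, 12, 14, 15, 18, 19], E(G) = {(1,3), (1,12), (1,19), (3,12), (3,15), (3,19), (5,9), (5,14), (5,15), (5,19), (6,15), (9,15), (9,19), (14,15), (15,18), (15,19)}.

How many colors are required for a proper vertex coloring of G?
Clique number ω(G) = 4 (lower bound: χ ≥ ω).
The clique on [5, 9, 15, 19] has size 4, forcing χ ≥ 4, and the coloring below uses 4 colors, so χ(G) = 4.
A valid 4-coloring: color 1: [1, 15]; color 2: [6, 12, 14, 18, 19]; color 3: [3, 5]; color 4: [9].

χ(G) = 4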